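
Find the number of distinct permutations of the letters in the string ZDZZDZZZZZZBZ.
13! / (10! × 2! × 1!) = 858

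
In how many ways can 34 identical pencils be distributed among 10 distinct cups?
C(34+10-1, 10-1) = C(43, 9) = 563921995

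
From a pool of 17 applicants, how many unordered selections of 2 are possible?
C(17,2) = 17!/(2!×15!) = 136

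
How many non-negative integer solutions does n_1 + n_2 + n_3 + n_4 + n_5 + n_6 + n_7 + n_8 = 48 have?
C(48+8-1, 8-1) = C(55, 7) = 202927725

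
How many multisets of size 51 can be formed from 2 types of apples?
C(51+2-1, 2-1) = C(52, 1) = 52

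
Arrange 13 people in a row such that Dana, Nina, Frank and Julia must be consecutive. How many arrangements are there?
Treat the 4 as one block: (13-4+1)! × 4! = 3628800 × 24 = 87091200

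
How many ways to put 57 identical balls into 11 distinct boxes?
C(57+11-1, 11-1) = C(67, 10) = 247994680648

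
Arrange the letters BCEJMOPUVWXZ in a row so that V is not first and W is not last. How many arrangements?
By inclusion-exclusion: 12! - 2×(12-1)! + (12-2)! = 479001600 - 79833600 + 3628800 = 402796800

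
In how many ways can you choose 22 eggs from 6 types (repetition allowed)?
C(22+6-1, 6-1) = C(27, 5) = 80730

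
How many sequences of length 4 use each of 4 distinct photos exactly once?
4! = 24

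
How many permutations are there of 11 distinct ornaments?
11! = 39916800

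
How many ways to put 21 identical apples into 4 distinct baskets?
C(21+4-1, 4-1) = C(24, 3) = 2024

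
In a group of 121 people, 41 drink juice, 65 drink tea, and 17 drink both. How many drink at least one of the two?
|A∪B| = |A| + |B| - |A∩B| = 41 + 65 - 17 = 89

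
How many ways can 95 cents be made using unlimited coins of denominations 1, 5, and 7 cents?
Coefficient of x^95 in 1/(1-x^1) · 1/(1-x^5) · 1/(1-x^7). Case on j = number of 7-cent coins (j = 0..13); remainder r = 95 - 7j is made from {1,5} in ⌊r/5⌋+1 ways. r = 95, 88, 81, 74, 67, 60, 53, 46, 39, 32, 25, 18, 11, 4 → 20 + 18 + 17 + 15 + 14 + 13 + 11 + 10 + 8 + 7 + 6 + 4 + 3 + 1 = 147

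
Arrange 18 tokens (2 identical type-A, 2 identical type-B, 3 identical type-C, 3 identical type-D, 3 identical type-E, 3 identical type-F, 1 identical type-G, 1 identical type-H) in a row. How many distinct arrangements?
18! / (2! × 2! × 3! × 3! × 3! × 3! × 1! × 1!) = 1235025792000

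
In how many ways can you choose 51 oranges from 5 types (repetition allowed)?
C(51+5-1, 5-1) = C(55, 4) = 341055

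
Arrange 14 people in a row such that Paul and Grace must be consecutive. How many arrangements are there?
Treat the 2 as one block: (14-2+1)! × 2! = 6227020800 × 2 = 12454041600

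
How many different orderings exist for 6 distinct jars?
6! = 720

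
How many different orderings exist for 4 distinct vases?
4! = 24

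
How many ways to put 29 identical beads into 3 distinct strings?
C(29+3-1, 3-1) = C(31, 2) = 465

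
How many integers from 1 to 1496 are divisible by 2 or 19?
⌊1496/2⌋ + ⌊1496/19⌋ - ⌊1496/38⌋ = 748 + 78 - 39 = 787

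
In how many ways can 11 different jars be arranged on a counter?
11! = 39916800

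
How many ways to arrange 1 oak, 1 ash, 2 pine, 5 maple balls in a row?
9! / (1! × 1! × 2! × 5!) = 1512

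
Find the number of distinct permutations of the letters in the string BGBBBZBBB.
9! / (1! × 7! × 1!) = 72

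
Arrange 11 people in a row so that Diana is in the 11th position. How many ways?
Fix one position: (11-1)! = 3628800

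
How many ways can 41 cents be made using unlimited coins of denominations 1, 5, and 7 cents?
Coefficient of x^41 in 1/(1-x^1) · 1/(1-x^5) · 1/(1-x^7). Case on j = number of 7-cent coins (j = 0..5); remainder r = 41 - 7j is made from {1,5} in ⌊r/5⌋+1 ways. r = 41, 34, 27, 20, 13, 6 → 9 + 7 + 6 + 5 + 3 + 2 = 32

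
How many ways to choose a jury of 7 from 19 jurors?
C(19,7) = 19!/(7!×12!) = 50388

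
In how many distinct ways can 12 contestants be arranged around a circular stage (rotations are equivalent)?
Circular: fix one position, arrange the rest. (12-1)! = 39916800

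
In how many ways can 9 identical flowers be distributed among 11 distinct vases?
C(9+11-1, 11-1) = C(19, 10) = 92378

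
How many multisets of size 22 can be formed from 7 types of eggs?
C(22+7-1, 7-1) = C(28, 6) = 376740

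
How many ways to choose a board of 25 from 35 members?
C(35,25) = 35!/(25!×10!) = 183579396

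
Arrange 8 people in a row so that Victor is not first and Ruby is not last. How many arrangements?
By inclusion-exclusion: 8! - 2×(8-1)! + (8-2)! = 40320 - 10080 + 720 = 30960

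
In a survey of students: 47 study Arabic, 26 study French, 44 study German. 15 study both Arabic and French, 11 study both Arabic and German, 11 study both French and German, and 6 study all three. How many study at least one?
|A∪B∪C| = 47+26+44-15-11-11+6 = 86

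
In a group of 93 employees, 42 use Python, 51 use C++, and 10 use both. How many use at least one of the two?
|A∪B| = |A| + |B| - |A∩B| = 42 + 51 - 10 = 83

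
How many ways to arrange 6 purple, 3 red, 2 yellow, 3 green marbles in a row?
14! / (6! × 3! × 2! × 3!) = 1681680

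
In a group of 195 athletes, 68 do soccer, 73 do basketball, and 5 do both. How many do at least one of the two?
|A∪B| = |A| + |B| - |A∩B| = 68 + 73 - 5 = 136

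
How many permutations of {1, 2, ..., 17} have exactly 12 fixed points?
Choose the 12 fixed points C(17,12) = 6188, derange the rest: !5 = Σ_{j=0}^{5} (-1)^j·5!/j! = 120 - 120 + 60 - 20 + 5 - 1 = 44. Product = 6188 × 44 = 272272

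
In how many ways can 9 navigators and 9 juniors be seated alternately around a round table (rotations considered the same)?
Fix one of the navigators: (9-1)! ways for the remaining navigators, × 9! ways for the juniors = 40320 × 362880 = 14631321600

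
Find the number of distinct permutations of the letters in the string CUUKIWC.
7! / (2! × 2! × 1! × 1! × 1!) = 1260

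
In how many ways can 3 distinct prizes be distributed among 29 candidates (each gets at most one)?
P(29,3) = 29!/(29-3)! = 21924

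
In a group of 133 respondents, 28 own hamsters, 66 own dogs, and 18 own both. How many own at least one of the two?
|A∪B| = |A| + |B| - |A∩B| = 28 + 66 - 18 = 76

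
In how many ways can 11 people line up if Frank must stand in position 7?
Fix one position: (11-1)! = 3628800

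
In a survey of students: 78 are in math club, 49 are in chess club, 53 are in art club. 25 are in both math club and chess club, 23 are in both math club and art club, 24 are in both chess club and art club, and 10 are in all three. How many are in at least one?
|A∪B∪C| = 78+49+53-25-23-24+10 = 118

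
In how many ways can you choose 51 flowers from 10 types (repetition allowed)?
C(51+10-1, 10-1) = C(60, 9) = 14783142660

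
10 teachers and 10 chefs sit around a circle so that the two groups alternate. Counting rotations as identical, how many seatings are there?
Fix one of the teachers: (10-1)! ways for the remaining teachers, × 10! ways for the chefs = 362880 × 3628800 = 1316818944000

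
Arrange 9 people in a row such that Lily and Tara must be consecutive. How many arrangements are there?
Treat the 2 as one block: (9-2+1)! × 2! = 40320 × 2 = 80640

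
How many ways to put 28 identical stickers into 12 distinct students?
C(28+12-1, 12-1) = C(39, 11) = 1676056044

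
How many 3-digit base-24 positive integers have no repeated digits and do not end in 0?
Last digit: 23 nonzero choices. First digit: 22 (nonzero, ≠last). Middle 1: P(22,1) = 22. Total = 11132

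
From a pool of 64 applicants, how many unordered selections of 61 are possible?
C(64,61) = 64!/(61!×3!) = 41664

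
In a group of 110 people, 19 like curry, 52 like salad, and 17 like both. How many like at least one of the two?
|A∪B| = |A| + |B| - |A∩B| = 19 + 52 - 17 = 54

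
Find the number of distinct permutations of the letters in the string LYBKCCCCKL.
10! / (1! × 1! × 4! × 2! × 2!) = 37800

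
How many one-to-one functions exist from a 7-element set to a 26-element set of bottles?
P(26,7) = 26!/(26-7)! = 3315312000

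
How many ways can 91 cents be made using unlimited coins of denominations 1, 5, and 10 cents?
Coefficient of x^91 in 1/(1-x^1) · 1/(1-x^5) · 1/(1-x^10). Case on j = number of 10-cent coins (j = 0..9); remainder r = 91 - 10j is made from {1,5} in ⌊r/5⌋+1 ways. r = 91, 81, 71, 61, 51, 41, 31, 21, 11, 1 → 19 + 17 + 15 + 13 + 11 + 9 + 7 + 5 + 3 + 1 = 100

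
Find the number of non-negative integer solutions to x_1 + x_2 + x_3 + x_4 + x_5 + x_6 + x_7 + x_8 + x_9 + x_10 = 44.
C(44+10-1, 10-1) = C(53, 9) = 4431613550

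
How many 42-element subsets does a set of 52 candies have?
C(52,42) = 52!/(42!×10!) = 15820024220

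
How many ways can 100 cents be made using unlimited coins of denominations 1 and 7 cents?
Coefficient of x^100 in 1/(1-x^1) · 1/(1-x^7). Use j coins of 7 for j = 0..⌊100/7⌋ = 14, the rest in 1s: 14 + 1 = 15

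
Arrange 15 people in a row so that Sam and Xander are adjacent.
Treat as block: (15-1)! × 2! = 87178291200 × 2 = 174356582400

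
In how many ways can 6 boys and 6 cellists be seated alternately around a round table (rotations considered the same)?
Fix one of the boys: (6-1)! ways for the remaining boys, × 6! ways for the cellists = 120 × 720 = 86400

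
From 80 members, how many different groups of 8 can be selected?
C(80,8) = 80!/(8!×72!) = 28987537150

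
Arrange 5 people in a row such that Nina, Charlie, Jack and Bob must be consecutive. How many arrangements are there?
Treat the 4 as one block: (5-4+1)! × 4! = 2 × 24 = 48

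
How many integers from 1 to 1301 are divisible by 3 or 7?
⌊1301/3⌋ + ⌊1301/7⌋ - ⌊1301/21⌋ = 433 + 185 - 61 = 557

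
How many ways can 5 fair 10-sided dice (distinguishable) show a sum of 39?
Coefficient of x^39 in (x + x² + ... + x^10)^5. By inclusion-exclusion on dice exceeding 10: Σ_j (-1)^j C(5,j)·C(39-1-10j, 4) = C(5,0)·C(38,4) - C(5,1)·C(28,4) + C(5,2)·C(18,4) - C(5,3)·C(8,4) = 1·73815 - 5·20475 + 10·3060 - 10·70 = 1340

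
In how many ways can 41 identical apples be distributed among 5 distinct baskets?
C(41+5-1, 5-1) = C(45, 4) = 148995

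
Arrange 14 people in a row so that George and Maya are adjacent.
Treat as block: (14-1)! × 2! = 6227020800 × 2 = 12454041600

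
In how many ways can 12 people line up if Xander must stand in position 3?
Fix one position: (12-1)! = 39916800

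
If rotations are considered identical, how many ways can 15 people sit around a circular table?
Circular: fix one position, arrange the rest. (15-1)! = 87178291200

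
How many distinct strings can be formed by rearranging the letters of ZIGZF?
5! / (2! × 1! × 1! × 1!) = 60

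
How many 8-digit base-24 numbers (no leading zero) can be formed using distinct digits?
First digit: 23 choices (nonzero). Then descending: 23 × 23 × 22 × 21 × 20 × 19 × 18 × 17 = 28418599440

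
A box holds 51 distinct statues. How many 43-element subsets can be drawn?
C(51,43) = 51!/(43!×8!) = 636763050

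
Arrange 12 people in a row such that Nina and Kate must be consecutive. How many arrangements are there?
Treat the 2 as one block: (12-2+1)! × 2! = 39916800 × 2 = 79833600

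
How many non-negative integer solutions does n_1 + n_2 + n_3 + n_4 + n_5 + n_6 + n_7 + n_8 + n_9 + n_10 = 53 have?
C(53+10-1, 10-1) = C(62, 9) = 20286591270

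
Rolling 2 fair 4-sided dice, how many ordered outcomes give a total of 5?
Coefficient of x^5 in (x + x² + ... + x^4)^2. By inclusion-exclusion on dice exceeding 4: Σ_j (-1)^j C(2,j)·C(5-1-4j, 1) = C(2,0)·C(4,1) = 1·4 = 4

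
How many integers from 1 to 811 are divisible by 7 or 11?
⌊811/7⌋ + ⌊811/11⌋ - ⌊811/77⌋ = 115 + 73 - 10 = 178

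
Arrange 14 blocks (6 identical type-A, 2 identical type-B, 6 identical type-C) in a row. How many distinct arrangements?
14! / (6! × 2! × 6!) = 84084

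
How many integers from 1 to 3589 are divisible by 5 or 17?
⌊3589/5⌋ + ⌊3589/17⌋ - ⌊3589/85⌋ = 717 + 211 - 42 = 886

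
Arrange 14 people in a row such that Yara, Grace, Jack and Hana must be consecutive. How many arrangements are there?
Treat the 4 as one block: (14-4+1)! × 4! = 39916800 × 24 = 958003200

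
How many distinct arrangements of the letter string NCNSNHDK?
8! / (1! × 1! × 1! × 1! × 1! × 3!) = 6720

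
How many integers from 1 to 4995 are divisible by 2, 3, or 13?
⌊4995/2⌋+⌊4995/3⌋+⌊4995/13⌋ - ⌊4995/6⌋-⌊4995/26⌋-⌊4995/39⌋ + ⌊4995/78⌋ = 2497+1665+384 - 832-192-128 + 64 = 3458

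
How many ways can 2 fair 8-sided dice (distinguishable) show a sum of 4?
Coefficient of x^4 in (x + x² + ... + x^8)^2. By inclusion-exclusion on dice exceeding 8: Σ_j (-1)^j C(2,j)·C(4-1-8j, 1) = C(2,0)·C(3,1) = 1·3 = 3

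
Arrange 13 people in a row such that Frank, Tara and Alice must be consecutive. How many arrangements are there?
Treat the 3 as one block: (13-3+1)! × 3! = 39916800 × 6 = 239500800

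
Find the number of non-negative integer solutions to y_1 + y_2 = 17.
C(17+2-1, 2-1) = C(18, 1) = 18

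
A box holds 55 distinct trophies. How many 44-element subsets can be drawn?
C(55,44) = 55!/(44!×11!) = 119653565850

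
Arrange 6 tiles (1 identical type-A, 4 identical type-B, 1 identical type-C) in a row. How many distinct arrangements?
6! / (1! × 4! × 1!) = 30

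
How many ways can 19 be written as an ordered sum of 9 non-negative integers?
C(19+9-1, 9-1) = C(27, 8) = 2220075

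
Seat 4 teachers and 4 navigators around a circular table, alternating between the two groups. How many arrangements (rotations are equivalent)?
Fix one of the teachers: (4-1)! ways for the remaining teachers, × 4! ways for the navigators = 6 × 24 = 144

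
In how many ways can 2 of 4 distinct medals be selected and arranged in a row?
P(4,2) = 4!/(4-2)! = 12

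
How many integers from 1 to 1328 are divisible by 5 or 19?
⌊1328/5⌋ + ⌊1328/19⌋ - ⌊1328/95⌋ = 265 + 69 - 13 = 321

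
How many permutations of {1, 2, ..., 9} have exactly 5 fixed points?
Choose the 5 fixed points C(9,5) = 126, derange the rest: !4 = Σ_{j=0}^{4} (-1)^j·4!/j! = 24 - 24 + 12 - 4 + 1 = 9. Product = 126 × 9 = 1134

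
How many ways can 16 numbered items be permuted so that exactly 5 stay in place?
Choose the 5 fixed points C(16,5) = 4368, derange the rest: !11 = Σ_{j=0}^{11} (-1)^j·11!/j! = 39916800 - 39916800 + 19958400 - 6652800 + 1663200 - 332640 + 55440 - 7920 + 990 - 110 + 11 - 1 = 14684570. Product = 4368 × 14684570 = 64142201760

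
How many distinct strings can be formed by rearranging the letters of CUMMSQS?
7! / (1! × 2! × 1! × 2! × 1!) = 1260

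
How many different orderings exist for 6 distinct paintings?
6! = 720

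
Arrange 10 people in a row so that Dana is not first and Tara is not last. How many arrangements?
By inclusion-exclusion: 10! - 2×(10-1)! + (10-2)! = 3628800 - 725760 + 40320 = 2943360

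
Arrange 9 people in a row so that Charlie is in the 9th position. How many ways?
Fix one position: (9-1)! = 40320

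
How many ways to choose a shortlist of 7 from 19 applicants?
C(19,7) = 19!/(7!×12!) = 50388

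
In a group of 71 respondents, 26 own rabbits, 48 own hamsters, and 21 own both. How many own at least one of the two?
|A∪B| = |A| + |B| - |A∩B| = 26 + 48 - 21 = 53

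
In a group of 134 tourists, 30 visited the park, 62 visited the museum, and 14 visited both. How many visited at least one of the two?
|A∪B| = |A| + |B| - |A∩B| = 30 + 62 - 14 = 78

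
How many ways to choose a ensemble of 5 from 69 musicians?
C(69,5) = 69!/(5!×64!) = 11238513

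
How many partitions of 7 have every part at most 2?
Let r_j(i) = number of partitions of i into parts ≤ j, for i = 0..7. r_1(i) = 1 for all i; r_j(i) = r_{j-1}(i) + r_j(i-j). Rows j = 2..2: ≤2: 1 1 2 2 3 3 4 4. r_2(7) = 4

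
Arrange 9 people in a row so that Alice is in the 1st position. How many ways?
Fix one position: (9-1)! = 40320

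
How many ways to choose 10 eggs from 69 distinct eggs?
C(69,10) = 69!/(10!×59!) = 340032449328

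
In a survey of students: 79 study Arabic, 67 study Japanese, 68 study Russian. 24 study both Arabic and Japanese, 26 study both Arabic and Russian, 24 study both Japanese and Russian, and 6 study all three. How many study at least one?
|A∪B∪C| = 79+67+68-24-26-24+6 = 146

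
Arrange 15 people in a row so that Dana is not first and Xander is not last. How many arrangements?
By inclusion-exclusion: 15! - 2×(15-1)! + (15-2)! = 1307674368000 - 174356582400 + 6227020800 = 1139544806400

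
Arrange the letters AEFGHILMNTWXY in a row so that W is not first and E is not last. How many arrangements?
By inclusion-exclusion: 13! - 2×(13-1)! + (13-2)! = 6227020800 - 958003200 + 39916800 = 5308934400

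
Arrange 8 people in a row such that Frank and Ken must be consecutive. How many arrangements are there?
Treat the 2 as one block: (8-2+1)! × 2! = 5040 × 2 = 10080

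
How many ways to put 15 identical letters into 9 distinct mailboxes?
C(15+9-1, 9-1) = C(23, 8) = 490314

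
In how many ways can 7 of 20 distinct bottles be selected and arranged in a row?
P(20,7) = 20!/(20-7)! = 390700800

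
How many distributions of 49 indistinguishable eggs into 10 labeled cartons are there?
C(49+10-1, 10-1) = C(58, 9) = 10648873950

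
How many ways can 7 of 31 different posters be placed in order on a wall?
P(31,7) = 31!/(31-7)! = 13253058000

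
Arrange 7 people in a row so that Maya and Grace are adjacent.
Treat as block: (7-1)! × 2! = 720 × 2 = 1440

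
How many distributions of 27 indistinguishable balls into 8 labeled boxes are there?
C(27+8-1, 8-1) = C(34, 7) = 5379616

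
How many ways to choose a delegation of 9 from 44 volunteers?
C(44,9) = 44!/(9!×35!) = 708930508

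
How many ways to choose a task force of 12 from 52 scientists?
C(52,12) = 52!/(12!×40!) = 206379406870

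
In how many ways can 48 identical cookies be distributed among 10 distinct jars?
C(48+10-1, 10-1) = C(57, 9) = 8996462475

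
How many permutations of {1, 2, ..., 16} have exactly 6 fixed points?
Choose the 6 fixed points C(16,6) = 8008, derange the rest: !10 = Σ_{j=0}^{10} (-1)^j·10!/j! = 3628800 - 3628800 + 1814400 - 604800 + 151200 - 30240 + 5040 - 720 + 90 - 10 + 1 = 1334961. Product = 8008 × 1334961 = 10690367688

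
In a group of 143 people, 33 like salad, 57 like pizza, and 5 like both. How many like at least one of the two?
|A∪B| = |A| + |B| - |A∩B| = 33 + 57 - 5 = 85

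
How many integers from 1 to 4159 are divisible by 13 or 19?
⌊4159/13⌋ + ⌊4159/19⌋ - ⌊4159/247⌋ = 319 + 218 - 16 = 521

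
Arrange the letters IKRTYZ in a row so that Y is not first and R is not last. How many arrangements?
By inclusion-exclusion: 6! - 2×(6-1)! + (6-2)! = 720 - 240 + 24 = 504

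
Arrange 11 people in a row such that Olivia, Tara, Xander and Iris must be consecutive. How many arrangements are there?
Treat the 4 as one block: (11-4+1)! × 4! = 40320 × 24 = 967680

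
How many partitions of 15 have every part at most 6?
Let r_j(i) = number of partitions of i into parts ≤ j, for i = 0..15. r_1(i) = 1 for all i; r_j(i) = r_{j-1}(i) + r_j(i-j). Rows j = 2..6: ≤2: 1 1 2 2 3 3 4 4 5 5 6 6 7 7 8 8; ≤3: 1 1 2 3 4 5 7 8 10 12 14 16 19 21 24 27; ≤4: 1 1 2 3 5 6 9 11 15 18 23 27 34 39 47 54; ≤5: 1 1 2 3 5 7 10 13 18 23 30 37 47 57 70 84; ≤6: 1 1 2 3 5 7 11 14 20 26 35 44 58 71 90 110. r_6(15) = 110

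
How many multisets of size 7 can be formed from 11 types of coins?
C(7+11-1, 11-1) = C(17, 10) = 19448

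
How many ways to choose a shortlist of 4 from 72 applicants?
C(72,4) = 72!/(4!×68!) = 1028790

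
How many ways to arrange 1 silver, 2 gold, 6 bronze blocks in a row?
9! / (1! × 2! × 6!) = 252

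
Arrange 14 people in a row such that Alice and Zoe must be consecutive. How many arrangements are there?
Treat the 2 as one block: (14-2+1)! × 2! = 6227020800 × 2 = 12454041600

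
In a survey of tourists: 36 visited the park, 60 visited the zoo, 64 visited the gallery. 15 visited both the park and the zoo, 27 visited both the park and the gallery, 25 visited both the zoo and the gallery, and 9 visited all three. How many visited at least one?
|A∪B∪C| = 36+60+64-15-27-25+9 = 102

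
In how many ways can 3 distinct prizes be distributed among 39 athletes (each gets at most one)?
P(39,3) = 39!/(39-3)! = 54834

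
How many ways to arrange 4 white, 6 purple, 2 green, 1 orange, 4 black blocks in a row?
17! / (4! × 6! × 2! × 1! × 4!) = 428828400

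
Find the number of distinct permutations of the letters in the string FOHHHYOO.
8! / (3! × 3! × 1! × 1!) = 1120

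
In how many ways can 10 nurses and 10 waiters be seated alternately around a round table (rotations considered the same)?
Fix one of the nurses: (10-1)! ways for the remaining nurses, × 10! ways for the waiters = 362880 × 3628800 = 1316818944000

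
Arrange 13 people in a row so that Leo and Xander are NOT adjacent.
Total - adjacent = 13! - (13-1)!×2 = 6227020800 - 958003200 = 5269017600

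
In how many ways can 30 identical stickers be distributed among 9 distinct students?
C(30+9-1, 9-1) = C(38, 8) = 48903492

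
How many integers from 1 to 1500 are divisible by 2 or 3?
⌊1500/2⌋ + ⌊1500/3⌋ - ⌊1500/6⌋ = 750 + 500 - 250 = 1000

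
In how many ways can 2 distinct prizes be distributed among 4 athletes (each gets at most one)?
P(4,2) = 4!/(4-2)! = 12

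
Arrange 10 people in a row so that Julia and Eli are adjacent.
Treat as block: (10-1)! × 2! = 362880 × 2 = 725760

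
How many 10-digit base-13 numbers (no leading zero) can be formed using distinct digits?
First digit: 12 choices (nonzero). Then descending: 12 × 12 × 11 × 10 × 9 × 8 × 7 × 6 × 5 × 4 = 958003200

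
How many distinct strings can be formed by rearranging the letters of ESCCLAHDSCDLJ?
13! / (1! × 2! × 1! × 2! × 1! × 2! × 3! × 1!) = 129729600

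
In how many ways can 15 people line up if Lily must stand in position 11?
Fix one position: (15-1)! = 87178291200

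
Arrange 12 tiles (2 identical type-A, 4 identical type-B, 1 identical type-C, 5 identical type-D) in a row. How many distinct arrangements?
12! / (2! × 4! × 1! × 5!) = 83160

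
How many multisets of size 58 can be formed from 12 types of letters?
C(58+12-1, 12-1) = C(69, 11) = 1823810410032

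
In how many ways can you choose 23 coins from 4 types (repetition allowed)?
C(23+4-1, 4-1) = C(26, 3) = 2600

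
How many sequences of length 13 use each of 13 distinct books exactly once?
13! = 6227020800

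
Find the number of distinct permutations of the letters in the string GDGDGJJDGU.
10! / (4! × 3! × 2! × 1!) = 12600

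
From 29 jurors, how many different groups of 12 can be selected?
C(29,12) = 29!/(12!×17!) = 51895935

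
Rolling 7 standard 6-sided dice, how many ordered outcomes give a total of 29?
Coefficient of x^29 in (x + x² + ... + x^6)^7. By inclusion-exclusion on dice exceeding 6: Σ_j (-1)^j C(7,j)·C(29-1-6j, 6) = C(7,0)·C(28,6) - C(7,1)·C(22,6) + C(7,2)·C(16,6) - C(7,3)·C(10,6) = 1·376740 - 7·74613 + 21·8008 - 35·210 = 15267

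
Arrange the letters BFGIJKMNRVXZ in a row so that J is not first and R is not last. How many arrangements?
By inclusion-exclusion: 12! - 2×(12-1)! + (12-2)! = 479001600 - 79833600 + 3628800 = 402796800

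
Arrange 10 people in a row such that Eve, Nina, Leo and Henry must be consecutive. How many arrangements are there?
Treat the 4 as one block: (10-4+1)! × 4! = 5040 × 24 = 120960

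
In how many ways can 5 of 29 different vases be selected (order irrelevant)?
C(29,5) = 29!/(5!×24!) = 118755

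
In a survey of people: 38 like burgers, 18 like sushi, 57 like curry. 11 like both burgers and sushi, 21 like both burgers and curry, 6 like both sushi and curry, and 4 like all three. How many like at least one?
|A∪B∪C| = 38+18+57-11-21-6+4 = 79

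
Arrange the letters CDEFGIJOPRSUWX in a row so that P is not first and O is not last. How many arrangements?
By inclusion-exclusion: 14! - 2×(14-1)! + (14-2)! = 87178291200 - 12454041600 + 479001600 = 75203251200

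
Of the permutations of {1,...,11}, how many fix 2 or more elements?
Exactly j fixed points: C(11,j)·!(11-j); sum over j ≥ 2 (derangement numbers via !m = (m-1)·(!(m-1) + !(m-2)): !0..!9 = 1, 0, 1, 2, 9, 44, 265, 1854, 14833, 133496). Σ_{j=2}^{11} C(11,j)·!(11-j) = C(11,2)·!9 + C(11,3)·!8 + C(11,4)·!7 + C(11,5)·!6 + C(11,6)·!5 + C(11,7)·!4 + C(11,8)·!3 + C(11,9)·!2 + C(11,10)·!1 + C(11,11)·!0 = 55·133496 + 165·14833 + 330·1854 + 462·265 + 462·44 + 330·9 + 165·2 + 55·1 + 11·0 + 1·1 = 10547659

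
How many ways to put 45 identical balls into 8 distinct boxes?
C(45+8-1, 8-1) = C(52, 7) = 133784560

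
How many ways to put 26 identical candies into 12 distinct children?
C(26+12-1, 12-1) = C(37, 11) = 854992152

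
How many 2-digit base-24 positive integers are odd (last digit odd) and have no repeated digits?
Last∈{1,3,5,7,9,11,13,15,17,19,21,23}. Last=0: 0. Last nonzero: 12×22×P(22,0) = 264. Total = 264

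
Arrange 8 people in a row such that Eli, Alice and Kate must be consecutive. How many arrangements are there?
Treat the 3 as one block: (8-3+1)! × 3! = 720 × 6 = 4320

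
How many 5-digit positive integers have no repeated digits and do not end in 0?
Last digit: 9 nonzero choices. First digit: 8 (nonzero, ≠last). Middle 3: P(8,3) = 336. Total = 24192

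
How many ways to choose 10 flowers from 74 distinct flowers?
C(74,10) = 74!/(10!×64!) = 718406958841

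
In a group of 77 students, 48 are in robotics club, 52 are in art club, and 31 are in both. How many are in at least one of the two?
|A∪B| = |A| + |B| - |A∩B| = 48 + 52 - 31 = 69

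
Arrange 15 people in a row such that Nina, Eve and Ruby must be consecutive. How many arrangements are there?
Treat the 3 as one block: (15-3+1)! × 3! = 6227020800 × 6 = 37362124800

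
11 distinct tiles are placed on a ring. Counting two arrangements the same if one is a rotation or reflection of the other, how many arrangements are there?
(11-1)!/2 = 3628800/2 = 1814400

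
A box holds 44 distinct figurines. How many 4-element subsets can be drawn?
C(44,4) = 44!/(4!×40!) = 135751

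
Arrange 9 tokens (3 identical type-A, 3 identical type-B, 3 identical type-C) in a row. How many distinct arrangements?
9! / (3! × 3! × 3!) = 1680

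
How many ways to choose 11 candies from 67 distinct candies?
C(67,11) = 67!/(11!×56!) = 1285063345176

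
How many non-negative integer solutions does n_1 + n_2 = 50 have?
C(50+2-1, 2-1) = C(51, 1) = 51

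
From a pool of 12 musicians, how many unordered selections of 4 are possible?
C(12,4) = 12!/(4!×8!) = 495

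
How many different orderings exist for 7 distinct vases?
7! = 5040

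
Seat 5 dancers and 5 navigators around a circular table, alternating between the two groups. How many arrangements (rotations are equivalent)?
Fix one of the dancers: (5-1)! ways for the remaining dancers, × 5! ways for the navigators = 24 × 120 = 2880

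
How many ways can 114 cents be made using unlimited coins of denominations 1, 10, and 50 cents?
Coefficient of x^114 in 1/(1-x^1) · 1/(1-x^10) · 1/(1-x^50). Case on j = number of 50-cent coins (j = 0..2); remainder r = 114 - 50j is made from {1,10} in ⌊r/10⌋+1 ways. r = 114, 64, 14 → 12 + 7 + 2 = 21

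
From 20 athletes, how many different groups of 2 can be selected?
C(20,2) = 20!/(2!×18!) = 190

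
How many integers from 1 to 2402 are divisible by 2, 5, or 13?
⌊2402/2⌋+⌊2402/5⌋+⌊2402/13⌋ - ⌊2402/10⌋-⌊2402/26⌋-⌊2402/65⌋ + ⌊2402/130⌋ = 1201+480+184 - 240-92-36 + 18 = 1515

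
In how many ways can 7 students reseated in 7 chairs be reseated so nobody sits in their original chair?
!7 = Σ_{j=0}^{7} (-1)^j·7!/j! = 5040 - 5040 + 2520 - 840 + 210 - 42 + 7 - 1 = 1854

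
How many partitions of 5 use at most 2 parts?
By conjugation, equals partitions of 5 into parts ≤ 2. Let r_j(i) = number of partitions of i into parts ≤ j, for i = 0..5. r_1(i) = 1 for all i; r_j(i) = r_{j-1}(i) + r_j(i-j). Rows j = 2..2: ≤2: 1 1 2 2 3 3. r_2(5) = 3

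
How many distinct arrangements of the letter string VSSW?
4! / (1! × 1! × 2!) = 12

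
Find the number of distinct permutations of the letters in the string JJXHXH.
6! / (2! × 2! × 2!) = 90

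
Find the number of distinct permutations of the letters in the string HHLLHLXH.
8! / (3! × 1! × 4!) = 280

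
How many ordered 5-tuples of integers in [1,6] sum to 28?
Coefficient of x^28 in (x + x² + ... + x^6)^5. By inclusion-exclusion on dice exceeding 6: Σ_j (-1)^j C(5,j)·C(28-1-6j, 4) = C(5,0)·C(27,4) - C(5,1)·C(21,4) + C(5,2)·C(15,4) - C(5,3)·C(9,4) = 1·17550 - 5·5985 + 10·1365 - 10·126 = 15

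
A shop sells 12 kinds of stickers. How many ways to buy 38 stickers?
C(38+12-1, 12-1) = C(49, 11) = 29135916264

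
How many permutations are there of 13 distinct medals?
13! = 6227020800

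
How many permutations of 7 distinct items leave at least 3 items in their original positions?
Exactly j fixed points: C(7,j)·!(7-j); sum over j ≥ 3 (derangement numbers via !m = (m-1)·(!(m-1) + !(m-2)): !0..!4 = 1, 0, 1, 2, 9). Σ_{j=3}^{7} C(7,j)·!(7-j) = C(7,3)·!4 + C(7,4)·!3 + C(7,5)·!2 + C(7,6)·!1 + C(7,7)·!0 = 35·9 + 35·2 + 21·1 + 7·0 + 1·1 = 407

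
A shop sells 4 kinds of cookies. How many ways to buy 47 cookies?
C(47+4-1, 4-1) = C(50, 3) = 19600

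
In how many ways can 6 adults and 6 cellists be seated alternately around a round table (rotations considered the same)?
Fix one of the adults: (6-1)! ways for the remaining adults, × 6! ways for the cellists = 120 × 720 = 86400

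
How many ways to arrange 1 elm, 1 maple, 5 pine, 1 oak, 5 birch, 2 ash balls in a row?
15! / (1! × 1! × 5! × 1! × 5! × 2!) = 45405360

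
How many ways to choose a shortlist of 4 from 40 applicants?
C(40,4) = 40!/(4!×36!) = 91390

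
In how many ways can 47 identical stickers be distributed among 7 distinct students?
C(47+7-1, 7-1) = C(53, 6) = 22957480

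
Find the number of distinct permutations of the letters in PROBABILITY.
11! / (1! × 1! × 1! × 2! × 1! × 2! × 1! × 1! × 1!) = 9979200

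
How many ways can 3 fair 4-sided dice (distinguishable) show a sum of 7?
Coefficient of x^7 in (x + x² + ... + x^4)^3. By inclusion-exclusion on dice exceeding 4: Σ_j (-1)^j C(3,j)·C(7-1-4j, 2) = C(3,0)·C(6,2) - C(3,1)·C(2,2) = 1·15 - 3·1 = 12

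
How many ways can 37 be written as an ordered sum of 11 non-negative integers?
C(37+11-1, 11-1) = C(47, 10) = 5178066751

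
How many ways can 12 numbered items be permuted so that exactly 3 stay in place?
Choose the 3 fixed points C(12,3) = 220, derange the rest: !9 = Σ_{j=0}^{9} (-1)^j·9!/j! = 362880 - 362880 + 181440 - 60480 + 15120 - 3024 + 504 - 72 + 9 - 1 = 133496. Product = 220 × 133496 = 29369120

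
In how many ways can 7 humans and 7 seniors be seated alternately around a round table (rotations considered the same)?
Fix one of the humans: (7-1)! ways for the remaining humans, × 7! ways for the seniors = 720 × 5040 = 3628800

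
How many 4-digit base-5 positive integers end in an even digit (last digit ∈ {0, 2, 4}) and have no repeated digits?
Last∈{0,2,4}. Last=0: 24. Last nonzero: 2×3×P(3,2) = 36. Total = 60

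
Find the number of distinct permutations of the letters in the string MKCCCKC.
7! / (1! × 4! × 2!) = 105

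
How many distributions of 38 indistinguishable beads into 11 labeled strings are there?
C(38+11-1, 11-1) = C(48, 10) = 6540715896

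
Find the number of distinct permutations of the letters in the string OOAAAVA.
7! / (4! × 2! × 1!) = 105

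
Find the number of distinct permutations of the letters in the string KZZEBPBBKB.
10! / (2! × 2! × 4! × 1! × 1!) = 37800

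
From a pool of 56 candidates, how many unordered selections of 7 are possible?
C(56,7) = 56!/(7!×49!) = 231917400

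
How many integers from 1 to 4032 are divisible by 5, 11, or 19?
⌊4032/5⌋+⌊4032/11⌋+⌊4032/19⌋ - ⌊4032/55⌋-⌊4032/95⌋-⌊4032/209⌋ + ⌊4032/1045⌋ = 806+366+212 - 73-42-19 + 3 = 1253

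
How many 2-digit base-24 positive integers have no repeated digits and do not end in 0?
Last digit: 23 nonzero choices. First digit: 22 (nonzero, ≠last). Middle 0: P(22,0) = 1. Total = 506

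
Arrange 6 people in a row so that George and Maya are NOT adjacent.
Total - adjacent = 6! - (6-1)!×2 = 720 - 240 = 480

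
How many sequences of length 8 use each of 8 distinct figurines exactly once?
8! = 40320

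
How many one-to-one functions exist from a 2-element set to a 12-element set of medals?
P(12,2) = 12!/(12-2)! = 132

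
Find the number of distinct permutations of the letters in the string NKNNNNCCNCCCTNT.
15! / (1! × 7! × 5! × 2!) = 1081080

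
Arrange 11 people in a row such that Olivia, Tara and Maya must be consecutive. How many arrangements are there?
Treat the 3 as one block: (11-3+1)! × 3! = 362880 × 6 = 2177280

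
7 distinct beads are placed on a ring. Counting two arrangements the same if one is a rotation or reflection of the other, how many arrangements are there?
(7-1)!/2 = 720/2 = 360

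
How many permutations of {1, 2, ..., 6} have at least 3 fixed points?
Exactly j fixed points: C(6,j)·!(6-j); sum over j ≥ 3 (derangement numbers via !m = (m-1)·(!(m-1) + !(m-2)): !0..!3 = 1, 0, 1, 2). Σ_{j=3}^{6} C(6,j)·!(6-j) = C(6,3)·!3 + C(6,4)·!2 + C(6,5)·!1 + C(6,6)·!0 = 20·2 + 15·1 + 6·0 + 1·1 = 56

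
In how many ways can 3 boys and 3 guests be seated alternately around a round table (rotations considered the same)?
Fix one of the boys: (3-1)! ways for the remaining boys, × 3! ways for the guests = 2 × 6 = 12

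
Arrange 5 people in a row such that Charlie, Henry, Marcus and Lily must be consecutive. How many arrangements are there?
Treat the 4 as one block: (5-4+1)! × 4! = 2 × 24 = 48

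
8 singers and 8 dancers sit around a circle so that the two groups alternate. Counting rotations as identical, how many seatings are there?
Fix one of the singers: (8-1)! ways for the remaining singers, × 8! ways for the dancers = 5040 × 40320 = 203212800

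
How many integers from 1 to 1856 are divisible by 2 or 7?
⌊1856/2⌋ + ⌊1856/7⌋ - ⌊1856/14⌋ = 928 + 265 - 132 = 1061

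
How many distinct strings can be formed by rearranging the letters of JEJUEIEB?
8! / (1! × 2! × 1! × 1! × 3!) = 3360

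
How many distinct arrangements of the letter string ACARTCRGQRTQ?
12! / (1! × 2! × 2! × 2! × 2! × 3!) = 4989600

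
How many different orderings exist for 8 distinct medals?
8! = 40320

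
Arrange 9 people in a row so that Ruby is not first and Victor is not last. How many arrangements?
By inclusion-exclusion: 9! - 2×(9-1)! + (9-2)! = 362880 - 80640 + 5040 = 287280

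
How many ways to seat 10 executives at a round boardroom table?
Circular: fix one position, arrange the rest. (10-1)! = 362880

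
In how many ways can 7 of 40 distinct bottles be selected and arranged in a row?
P(40,7) = 40!/(40-7)! = 93963542400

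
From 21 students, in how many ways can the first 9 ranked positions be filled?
P(21,9) = 21!/(21-9)! = 106661318400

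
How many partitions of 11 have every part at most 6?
Let r_j(i) = number of partitions of i into parts ≤ j, for i = 0..11. r_1(i) = 1 for all i; r_j(i) = r_{j-1}(i) + r_j(i-j). Rows j = 2..6: ≤2: 1 1 2 2 3 3 4 4 5 5 6 6; ≤3: 1 1 2 3 4 5 7 8 10 12 14 16; ≤4: 1 1 2 3 5 6 9 11 15 18 23 27; ≤5: 1 1 2 3 5 7 10 13 18 23 30 37; ≤6: 1 1 2 3 5 7 11 14 20 26 35 44. r_6(11) = 44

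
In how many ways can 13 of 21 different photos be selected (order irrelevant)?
C(21,13) = 21!/(13!×8!) = 203490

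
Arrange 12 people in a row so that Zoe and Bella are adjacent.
Treat as block: (12-1)! × 2! = 39916800 × 2 = 79833600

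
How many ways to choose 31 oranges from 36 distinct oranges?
C(36,31) = 36!/(31!×5!) = 376992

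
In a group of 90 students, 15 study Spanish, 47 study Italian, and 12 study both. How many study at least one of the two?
|A∪B| = |A| + |B| - |A∩B| = 15 + 47 - 12 = 50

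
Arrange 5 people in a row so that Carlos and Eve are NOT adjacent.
Total - adjacent = 5! - (5-1)!×2 = 120 - 48 = 72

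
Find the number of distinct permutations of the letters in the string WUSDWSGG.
8! / (2! × 1! × 1! × 2! × 2!) = 5040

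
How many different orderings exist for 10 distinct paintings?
10! = 3628800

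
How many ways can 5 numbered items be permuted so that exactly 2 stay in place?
Choose the 2 fixed points C(5,2) = 10, derange the rest: !3 = Σ_{j=0}^{3} (-1)^j·3!/j! = 6 - 6 + 3 - 1 = 2. Product = 10 × 2 = 20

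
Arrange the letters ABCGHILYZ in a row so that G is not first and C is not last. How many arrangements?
By inclusion-exclusion: 9! - 2×(9-1)! + (9-2)! = 362880 - 80640 + 5040 = 287280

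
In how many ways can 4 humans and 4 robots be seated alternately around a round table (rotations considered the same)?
Fix one of the humans: (4-1)! ways for the remaining humans, × 4! ways for the robots = 6 × 24 = 144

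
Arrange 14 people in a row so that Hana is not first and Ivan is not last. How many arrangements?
By inclusion-exclusion: 14! - 2×(14-1)! + (14-2)! = 87178291200 - 12454041600 + 479001600 = 75203251200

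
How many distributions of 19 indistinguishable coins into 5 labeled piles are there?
C(19+5-1, 5-1) = C(23, 4) = 8855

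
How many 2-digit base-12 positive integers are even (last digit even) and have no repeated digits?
Last∈{0,2,4,6,8,10}. Last=0: 11. Last nonzero: 5×10×P(10,0) = 50. Total = 61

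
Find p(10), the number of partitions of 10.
Pentagonal recurrence p(n) = p(n-1) + p(n-2) - p(n-5) - p(n-7) + p(n-12) + p(n-15) - ... gives p(0..9) = 1, 1, 2, 3, 5, 7, 11, 15, 22, 30. p(10) = p(9) + p(8) - p(5) - p(3) = 30 + 22 - 7 - 3 = 42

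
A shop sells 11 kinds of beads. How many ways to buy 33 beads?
C(33+11-1, 11-1) = C(43, 10) = 1917334783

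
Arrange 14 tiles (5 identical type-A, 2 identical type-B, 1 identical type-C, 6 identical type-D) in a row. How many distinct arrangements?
14! / (5! × 2! × 1! × 6!) = 504504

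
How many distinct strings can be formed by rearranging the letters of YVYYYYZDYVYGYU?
14! / (1! × 2! × 1! × 8! × 1! × 1!) = 1081080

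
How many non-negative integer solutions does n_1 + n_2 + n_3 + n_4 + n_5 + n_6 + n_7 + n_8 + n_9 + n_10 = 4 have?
C(4+10-1, 10-1) = C(13, 9) = 715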